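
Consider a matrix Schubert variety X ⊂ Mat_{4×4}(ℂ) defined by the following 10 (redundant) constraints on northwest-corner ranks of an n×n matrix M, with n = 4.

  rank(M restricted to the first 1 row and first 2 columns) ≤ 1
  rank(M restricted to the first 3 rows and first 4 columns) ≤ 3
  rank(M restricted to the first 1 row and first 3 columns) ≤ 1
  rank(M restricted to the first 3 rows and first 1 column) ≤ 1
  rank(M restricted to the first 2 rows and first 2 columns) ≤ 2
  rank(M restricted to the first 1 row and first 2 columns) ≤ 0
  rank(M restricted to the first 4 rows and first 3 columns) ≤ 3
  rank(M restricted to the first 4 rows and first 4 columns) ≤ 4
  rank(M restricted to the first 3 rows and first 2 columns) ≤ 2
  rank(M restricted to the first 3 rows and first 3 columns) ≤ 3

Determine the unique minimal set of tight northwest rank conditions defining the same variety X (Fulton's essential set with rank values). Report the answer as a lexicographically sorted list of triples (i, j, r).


Reconstructing r_w from the 10 given conditions:

  i=1: 0, 0, 1, 1
  i=2: 1, 1, 2, 2
  i=3: 1, 2, 3, 3
  i=4: 1, 2, 3, 4

reading off 1-entries of Δ²R: w = (3, 1, 2, 4).

1 SE-corner of the 2-cell Rothe diagram gives Ess(w):

[(1, 2, 0)]


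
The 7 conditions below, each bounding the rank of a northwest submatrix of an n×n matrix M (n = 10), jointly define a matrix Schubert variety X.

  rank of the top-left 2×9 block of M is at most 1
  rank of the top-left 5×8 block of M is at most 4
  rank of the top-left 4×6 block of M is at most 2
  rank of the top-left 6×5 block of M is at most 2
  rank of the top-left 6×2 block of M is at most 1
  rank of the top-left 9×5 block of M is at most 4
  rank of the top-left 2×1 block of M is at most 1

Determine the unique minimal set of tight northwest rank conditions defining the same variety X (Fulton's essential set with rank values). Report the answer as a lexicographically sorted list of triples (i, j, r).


Rank table r_w(10×10) implied by the 7 constraints:

  1 | 1 | 1 | 1 | 1 | 1 | 1 | 1 | 1 | 1
  1 | 1 | 1 | 1 | 1 | 1 | 1 | 1 | 1 | 2
  1 | 1 | 2 | 2 | 2 | 2 | 2 | 2 | 2 | 3
  1 | 1 | 2 | 2 | 2 | 2 | 3 | 3 | 3 | 4
  1 | 1 | 2 | 2 | 2 | 3 | 4 | 4 | 4 | 5
  1 | 1 | 2 | 2 | 2 | 3 | 4 | 5 | 5 | 6
  1 | 2 | 3 | 3 | 3 | 4 | 5 | 6 | 6 | 7
  1 | 2 | 3 | 4 | 4 | 5 | 6 | 7 | 7 | 8
  1 | 2 | 3 | 4 | 4 | 5 | 6 | 7 | 8 | 9
  1 | 2 | 3 | 4 | 5 | 6 | 7 | 8 | 9 | 10

so w = (1, 10, 3, 7, 6, 8, 2, 4, 9, 5).

ℓ(w)=20; the 5 essential cells (i,j,r):

[(2, 9, 1), (4, 6, 2), (6, 2, 1), (6, 5, 2), (9, 5, 4)]


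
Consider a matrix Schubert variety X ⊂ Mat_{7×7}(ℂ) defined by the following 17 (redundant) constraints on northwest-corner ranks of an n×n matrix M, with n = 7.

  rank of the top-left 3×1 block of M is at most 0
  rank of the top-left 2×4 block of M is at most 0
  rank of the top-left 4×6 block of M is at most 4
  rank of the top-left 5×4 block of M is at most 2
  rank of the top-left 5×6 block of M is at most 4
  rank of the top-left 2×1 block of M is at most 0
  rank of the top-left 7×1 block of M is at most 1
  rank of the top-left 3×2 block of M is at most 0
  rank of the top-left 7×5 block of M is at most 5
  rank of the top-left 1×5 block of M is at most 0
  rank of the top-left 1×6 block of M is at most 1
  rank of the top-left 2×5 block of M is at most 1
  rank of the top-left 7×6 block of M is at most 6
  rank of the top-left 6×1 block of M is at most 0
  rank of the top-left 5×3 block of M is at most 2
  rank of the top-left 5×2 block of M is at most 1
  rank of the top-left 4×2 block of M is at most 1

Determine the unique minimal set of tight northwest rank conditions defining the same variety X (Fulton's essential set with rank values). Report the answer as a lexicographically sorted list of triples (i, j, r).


Recovering R(i,j) via the rank-extension bound from the 17 conditions:

  i=1: 0  0  0  0  0  1  1
  i=2: 0  0  0  0  1  2  2
  i=3: 0  0  1  1  2  3  3
  i=4: 0  1  2  2  3  4  4
  i=5: 0  1  2  2  3  4  5
  i=6: 0  1  2  3  4  5  6
  i=7: 1  2  3  4  5  6  7

second differences of R give the permutation w = (6, 5, 3, 2, 7, 4, 1).

|D(w)|=15, |Ess(w)|=5:

[(1, 5, 0), (2, 4, 0), (3, 2, 0), (5, 4, 2), (6, 1, 0)]


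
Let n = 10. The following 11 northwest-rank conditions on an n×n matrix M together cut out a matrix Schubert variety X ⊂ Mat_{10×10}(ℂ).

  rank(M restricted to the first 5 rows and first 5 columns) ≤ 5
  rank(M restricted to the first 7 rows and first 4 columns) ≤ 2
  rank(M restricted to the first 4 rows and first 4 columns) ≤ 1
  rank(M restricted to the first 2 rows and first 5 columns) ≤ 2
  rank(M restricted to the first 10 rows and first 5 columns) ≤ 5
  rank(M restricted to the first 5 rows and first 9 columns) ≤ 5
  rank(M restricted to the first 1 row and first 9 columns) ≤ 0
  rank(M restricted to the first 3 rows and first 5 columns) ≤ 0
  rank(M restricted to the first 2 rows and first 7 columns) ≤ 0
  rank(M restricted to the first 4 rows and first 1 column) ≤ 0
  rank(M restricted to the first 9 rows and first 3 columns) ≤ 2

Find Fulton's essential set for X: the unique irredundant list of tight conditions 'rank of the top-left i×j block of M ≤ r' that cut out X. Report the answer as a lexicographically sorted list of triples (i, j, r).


Propagating the 11 rank bounds to every northwest block:

  row 1: 0 | 0 | 0 | 0 | 0 | 0 | 0 | 0 | 0 | 1
  row 2: 0 | 0 | 0 | 0 | 0 | 0 | 0 | 1 | 1 | 2
  row 3: 0 | 0 | 0 | 0 | 0 | 1 | 1 | 2 | 2 | 3
  row 4: 0 | 1 | 1 | 1 | 1 | 2 | 2 | 3 | 3 | 4
  row 5: 1 | 2 | 2 | 2 | 2 | 3 | 3 | 4 | 4 | 5
  row 6: 1 | 2 | 2 | 2 | 3 | 4 | 4 | 5 | 5 | 6
  row 7: 1 | 2 | 2 | 2 | 3 | 4 | 5 | 6 | 6 | 7
  row 8: 1 | 2 | 2 | 3 | 4 | 5 | 6 | 7 | 7 | 8
  row 9: 1 | 2 | 2 | 3 | 4 | 5 | 6 | 7 | 8 | 9
  row 10: 1 | 2 | 3 | 4 | 5 | 6 | 7 | 8 | 9 | 10

reading off 1-entries of Δ²R: w = (10, 8, 6, 2, 1, 5, 7, 4, 9, 3).

D(w) has 28 cells with 6 SE-corners; essential set:

[(1, 9, 0), (2, 7, 0), (3, 5, 0), (4, 1, 0), (7, 4, 2), (9, 3, 2)]


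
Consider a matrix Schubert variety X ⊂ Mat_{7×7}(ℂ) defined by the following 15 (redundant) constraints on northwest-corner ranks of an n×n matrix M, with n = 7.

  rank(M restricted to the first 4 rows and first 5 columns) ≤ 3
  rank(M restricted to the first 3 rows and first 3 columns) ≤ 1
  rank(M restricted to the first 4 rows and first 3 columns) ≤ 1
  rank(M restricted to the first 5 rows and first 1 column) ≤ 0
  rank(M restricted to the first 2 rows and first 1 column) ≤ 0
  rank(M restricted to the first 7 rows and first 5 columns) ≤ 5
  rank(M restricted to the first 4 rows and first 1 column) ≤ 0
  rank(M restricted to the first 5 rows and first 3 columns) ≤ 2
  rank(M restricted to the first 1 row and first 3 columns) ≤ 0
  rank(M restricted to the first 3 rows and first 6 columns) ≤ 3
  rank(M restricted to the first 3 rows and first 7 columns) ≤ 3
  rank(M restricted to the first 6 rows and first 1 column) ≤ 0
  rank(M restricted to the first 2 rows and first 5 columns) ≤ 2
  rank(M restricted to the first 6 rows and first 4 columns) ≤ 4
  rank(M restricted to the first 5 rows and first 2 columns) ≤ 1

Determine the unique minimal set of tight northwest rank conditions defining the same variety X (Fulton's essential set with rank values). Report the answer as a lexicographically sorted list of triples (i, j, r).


Computing R[i][j] = min implied NW-rank bound (n=7, 15 conditions):

  i=1: 0  0  0  1  1  1  1
  i=2: 0  1  1  2  2  2  2
  i=3: 0  1  1  2  3  3  3
  i=4: 0  1  1  2  3  4  4
  i=5: 0  1  2  3  4  5  5
  i=6: 0  1  2  3  4  5  6
  i=7: 1  2  3  4  5  6  7

hence w(1..7) = (4, 2, 5, 6, 3, 7, 1).

|D(w)|=10, |Ess(w)|=3:

[(1, 3, 0), (4, 3, 1), (6, 1, 0)]


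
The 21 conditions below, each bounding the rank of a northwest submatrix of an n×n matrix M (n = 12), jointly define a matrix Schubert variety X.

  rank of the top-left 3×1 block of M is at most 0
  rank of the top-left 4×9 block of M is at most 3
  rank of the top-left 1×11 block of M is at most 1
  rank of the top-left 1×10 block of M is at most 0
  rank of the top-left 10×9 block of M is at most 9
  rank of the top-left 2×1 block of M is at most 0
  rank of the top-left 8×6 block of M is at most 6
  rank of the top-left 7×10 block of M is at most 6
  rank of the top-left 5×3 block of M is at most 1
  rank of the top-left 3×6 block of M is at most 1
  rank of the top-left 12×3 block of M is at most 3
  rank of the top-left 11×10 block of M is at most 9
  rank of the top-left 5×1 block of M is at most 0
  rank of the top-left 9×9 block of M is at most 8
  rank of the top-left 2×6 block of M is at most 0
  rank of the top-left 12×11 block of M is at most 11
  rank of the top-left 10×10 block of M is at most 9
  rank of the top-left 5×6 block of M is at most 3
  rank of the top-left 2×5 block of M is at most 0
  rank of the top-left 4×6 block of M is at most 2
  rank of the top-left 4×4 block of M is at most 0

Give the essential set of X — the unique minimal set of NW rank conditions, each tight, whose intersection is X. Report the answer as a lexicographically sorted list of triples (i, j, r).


Rank table r_w(12×12) implied by the 21 constraints:

  row 1: 0 | 0 | 0 | 0 | 0 | 0 | 0 | 0 | 0 | 0 | 1 | 1
  row 2: 0 | 0 | 0 | 0 | 0 | 0 | 1 | 1 | 1 | 1 | 2 | 2
  row 3: 0 | 0 | 0 | 0 | 1 | 1 | 2 | 2 | 2 | 2 | 3 | 3
  row 4: 0 | 0 | 0 | 0 | 1 | 2 | 3 | 3 | 3 | 3 | 4 | 4
  row 5: 0 | 1 | 1 | 1 | 2 | 3 | 4 | 4 | 4 | 4 | 5 | 5
  row 6: 1 | 2 | 2 | 2 | 3 | 4 | 5 | 5 | 5 | 5 | 6 | 6
  row 7: 1 | 2 | 3 | 3 | 4 | 5 | 6 | 6 | 6 | 6 | 7 | 7
  row 8: 1 | 2 | 3 | 4 | 5 | 6 | 7 | 7 | 7 | 7 | 8 | 8
  row 9: 1 | 2 | 3 | 4 | 5 | 6 | 7 | 8 | 8 | 8 | 9 | 9
  row 10: 1 | 2 | 3 | 4 | 5 | 6 | 7 | 8 | 9 | 9 | 10 | 10
  row 11: 1 | 2 | 3 | 4 | 5 | 6 | 7 | 8 | 9 | 9 | 10 | 11
  row 12: 1 | 2 | 3 | 4 | 5 | 6 | 7 | 8 | 9 | 10 | 11 | 12

the unique w with this rank table is (11, 7, 5, 6, 2, 1, 3, 4, 8, 9, 12, 10).

Rothe diagram D(w) (26 cells), 5 SE-corners (essential conditions):

[(1, 10, 0), (2, 6, 0), (4, 4, 0), (5, 1, 0), (11, 10, 9)]


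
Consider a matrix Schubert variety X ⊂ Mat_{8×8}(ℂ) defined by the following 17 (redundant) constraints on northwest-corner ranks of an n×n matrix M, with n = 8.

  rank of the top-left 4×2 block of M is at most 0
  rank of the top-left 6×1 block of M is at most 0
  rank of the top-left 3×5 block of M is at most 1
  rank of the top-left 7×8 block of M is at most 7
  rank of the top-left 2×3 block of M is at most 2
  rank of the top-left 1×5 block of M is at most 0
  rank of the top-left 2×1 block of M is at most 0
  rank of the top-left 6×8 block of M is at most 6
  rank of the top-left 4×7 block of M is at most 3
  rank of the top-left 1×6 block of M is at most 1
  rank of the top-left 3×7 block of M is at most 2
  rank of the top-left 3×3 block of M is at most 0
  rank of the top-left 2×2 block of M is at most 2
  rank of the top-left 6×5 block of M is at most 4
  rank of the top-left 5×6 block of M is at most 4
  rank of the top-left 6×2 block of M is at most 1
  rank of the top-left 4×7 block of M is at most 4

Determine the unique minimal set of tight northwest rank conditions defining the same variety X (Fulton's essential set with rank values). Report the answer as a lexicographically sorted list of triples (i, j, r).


Computing R[i][j] = min implied NW-rank bound (n=8, 17 conditions):

  row 1: 0  0  0  0  0  1  1  1
  row 2: 0  0  0  1  1  2  2  2
  row 3: 0  0  0  1  1  2  2  3
  row 4: 0  0  1  2  2  3  3  4
  row 5: 0  1  2  3  3  4  4  5
  row 6: 0  1  2  3  4  5  5  6
  row 7: 1  2  3  4  5  6  6  7
  row 8: 1  2  3  4  5  6  7  8

second differences of R give the permutation w = (6, 4, 8, 3, 2, 5, 1, 7).

Rothe diagram D(w) (17 cells), 6 SE-corners (essential conditions):

[(1, 5, 0), (3, 3, 0), (3, 5, 1), (3, 7, 2), (4, 2, 0), (6, 1, 0)]


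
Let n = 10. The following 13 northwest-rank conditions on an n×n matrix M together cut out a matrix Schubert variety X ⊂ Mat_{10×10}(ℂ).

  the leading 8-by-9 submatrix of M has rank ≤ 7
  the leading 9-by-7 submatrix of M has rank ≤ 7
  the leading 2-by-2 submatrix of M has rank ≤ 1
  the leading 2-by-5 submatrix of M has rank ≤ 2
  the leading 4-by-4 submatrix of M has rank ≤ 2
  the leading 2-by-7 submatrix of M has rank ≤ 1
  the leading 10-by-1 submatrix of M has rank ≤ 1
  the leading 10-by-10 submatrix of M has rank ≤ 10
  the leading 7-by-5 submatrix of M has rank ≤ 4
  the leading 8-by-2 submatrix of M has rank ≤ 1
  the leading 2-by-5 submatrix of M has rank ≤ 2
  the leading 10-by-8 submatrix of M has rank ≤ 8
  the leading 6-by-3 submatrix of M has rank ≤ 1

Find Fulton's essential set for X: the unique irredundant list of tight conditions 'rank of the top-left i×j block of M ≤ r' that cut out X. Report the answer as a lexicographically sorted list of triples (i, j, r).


Recovering R(i,j) via the rank-extension bound from the 13 conditions:

  R[1]: 1, 1, 1, 1, 1, 1, 1, 1, 1, 1
  R[2]: 1, 1, 1, 1, 1, 1, 1, 2, 2, 2
  R[3]: 1, 1, 1, 2, 2, 2, 2, 3, 3, 3
  R[4]: 1, 1, 1, 2, 3, 3, 3, 4, 4, 4
  R[5]: 1, 1, 1, 2, 3, 4, 4, 5, 5, 5
  R[6]: 1, 1, 1, 2, 3, 4, 5, 6, 6, 6
  R[7]: 1, 1, 2, 3, 4, 5, 6, 7, 7, 7
  R[8]: 1, 1, 2, 3, 4, 5, 6, 7, 7, 8
  R[9]: 1, 2, 3, 4, 5, 6, 7, 8, 8, 9
  R[10]: 1, 2, 3, 4, 5, 6, 7, 8, 9, 10

the unique w with this rank table is (1, 8, 4, 5, 6, 7, 3, 10, 2, 9).

|D(w)|=17, |Ess(w)|=4:

[(2, 7, 1), (6, 3, 1), (8, 2, 1), (8, 9, 7)]


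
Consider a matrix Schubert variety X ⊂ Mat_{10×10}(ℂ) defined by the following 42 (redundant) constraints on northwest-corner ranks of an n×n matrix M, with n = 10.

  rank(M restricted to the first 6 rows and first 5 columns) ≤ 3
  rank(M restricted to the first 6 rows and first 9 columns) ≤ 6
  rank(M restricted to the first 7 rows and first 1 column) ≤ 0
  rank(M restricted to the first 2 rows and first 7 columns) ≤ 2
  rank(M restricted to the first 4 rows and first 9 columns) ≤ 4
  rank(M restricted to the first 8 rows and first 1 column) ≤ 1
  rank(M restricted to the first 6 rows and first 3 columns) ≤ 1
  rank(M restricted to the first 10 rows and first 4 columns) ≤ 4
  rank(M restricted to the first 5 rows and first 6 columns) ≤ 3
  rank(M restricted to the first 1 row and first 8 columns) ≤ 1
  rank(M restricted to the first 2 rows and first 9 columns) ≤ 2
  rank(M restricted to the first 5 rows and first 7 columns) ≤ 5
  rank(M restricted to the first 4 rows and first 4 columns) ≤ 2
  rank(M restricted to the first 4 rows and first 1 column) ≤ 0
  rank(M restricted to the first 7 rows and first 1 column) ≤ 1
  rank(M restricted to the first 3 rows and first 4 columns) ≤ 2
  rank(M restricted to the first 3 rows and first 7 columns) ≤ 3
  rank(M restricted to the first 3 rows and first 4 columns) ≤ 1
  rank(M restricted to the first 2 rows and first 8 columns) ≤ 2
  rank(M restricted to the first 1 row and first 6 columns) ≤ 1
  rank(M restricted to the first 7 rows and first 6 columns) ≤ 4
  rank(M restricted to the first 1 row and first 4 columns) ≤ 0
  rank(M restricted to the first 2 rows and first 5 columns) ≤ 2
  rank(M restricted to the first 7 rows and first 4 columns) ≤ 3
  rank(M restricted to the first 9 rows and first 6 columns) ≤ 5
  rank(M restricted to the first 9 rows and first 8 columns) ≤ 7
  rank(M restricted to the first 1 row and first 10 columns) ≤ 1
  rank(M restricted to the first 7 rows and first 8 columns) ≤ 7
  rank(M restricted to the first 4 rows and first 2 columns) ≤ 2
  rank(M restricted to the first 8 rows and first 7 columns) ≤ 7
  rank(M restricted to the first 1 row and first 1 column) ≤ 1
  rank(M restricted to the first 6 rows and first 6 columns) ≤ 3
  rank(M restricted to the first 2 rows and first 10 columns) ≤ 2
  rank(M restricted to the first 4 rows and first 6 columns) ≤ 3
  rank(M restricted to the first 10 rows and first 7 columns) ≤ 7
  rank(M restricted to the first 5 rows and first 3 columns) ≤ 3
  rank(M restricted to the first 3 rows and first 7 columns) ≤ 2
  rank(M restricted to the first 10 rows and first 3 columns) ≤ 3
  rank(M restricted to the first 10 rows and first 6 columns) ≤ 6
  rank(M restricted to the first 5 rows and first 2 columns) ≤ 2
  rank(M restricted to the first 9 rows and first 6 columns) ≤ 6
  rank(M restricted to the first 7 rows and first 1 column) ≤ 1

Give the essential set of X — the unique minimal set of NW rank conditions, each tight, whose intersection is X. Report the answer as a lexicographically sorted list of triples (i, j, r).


Propagating the 42 rank bounds to every northwest block:

  i=1: 0 0 0 0 1 1 1 1 1 1
  i=2: 0 1 1 1 2 2 2 2 2 2
  i=3: 0 1 1 1 2 2 2 3 3 3
  i=4: 0 1 1 2 3 3 3 4 4 4
  i=5: 0 1 1 2 3 3 4 5 5 5
  i=6: 0 1 1 2 3 3 4 5 6 6
  i=7: 0 1 2 3 4 4 5 6 7 7
  i=8: 1 2 3 4 5 5 6 7 8 8
  i=9: 1 2 3 4 5 5 6 7 8 9
  i=10: 1 2 3 4 5 6 7 8 9 10

giving w = (5, 2, 8, 4, 7, 9, 3, 1, 10, 6) via Δ²R.

|D(w)|=20, |Ess(w)|=7:

[(1, 4, 0), (3, 4, 1), (3, 7, 2), (6, 3, 1), (6, 6, 3), (7, 1, 0), (9, 6, 5)]


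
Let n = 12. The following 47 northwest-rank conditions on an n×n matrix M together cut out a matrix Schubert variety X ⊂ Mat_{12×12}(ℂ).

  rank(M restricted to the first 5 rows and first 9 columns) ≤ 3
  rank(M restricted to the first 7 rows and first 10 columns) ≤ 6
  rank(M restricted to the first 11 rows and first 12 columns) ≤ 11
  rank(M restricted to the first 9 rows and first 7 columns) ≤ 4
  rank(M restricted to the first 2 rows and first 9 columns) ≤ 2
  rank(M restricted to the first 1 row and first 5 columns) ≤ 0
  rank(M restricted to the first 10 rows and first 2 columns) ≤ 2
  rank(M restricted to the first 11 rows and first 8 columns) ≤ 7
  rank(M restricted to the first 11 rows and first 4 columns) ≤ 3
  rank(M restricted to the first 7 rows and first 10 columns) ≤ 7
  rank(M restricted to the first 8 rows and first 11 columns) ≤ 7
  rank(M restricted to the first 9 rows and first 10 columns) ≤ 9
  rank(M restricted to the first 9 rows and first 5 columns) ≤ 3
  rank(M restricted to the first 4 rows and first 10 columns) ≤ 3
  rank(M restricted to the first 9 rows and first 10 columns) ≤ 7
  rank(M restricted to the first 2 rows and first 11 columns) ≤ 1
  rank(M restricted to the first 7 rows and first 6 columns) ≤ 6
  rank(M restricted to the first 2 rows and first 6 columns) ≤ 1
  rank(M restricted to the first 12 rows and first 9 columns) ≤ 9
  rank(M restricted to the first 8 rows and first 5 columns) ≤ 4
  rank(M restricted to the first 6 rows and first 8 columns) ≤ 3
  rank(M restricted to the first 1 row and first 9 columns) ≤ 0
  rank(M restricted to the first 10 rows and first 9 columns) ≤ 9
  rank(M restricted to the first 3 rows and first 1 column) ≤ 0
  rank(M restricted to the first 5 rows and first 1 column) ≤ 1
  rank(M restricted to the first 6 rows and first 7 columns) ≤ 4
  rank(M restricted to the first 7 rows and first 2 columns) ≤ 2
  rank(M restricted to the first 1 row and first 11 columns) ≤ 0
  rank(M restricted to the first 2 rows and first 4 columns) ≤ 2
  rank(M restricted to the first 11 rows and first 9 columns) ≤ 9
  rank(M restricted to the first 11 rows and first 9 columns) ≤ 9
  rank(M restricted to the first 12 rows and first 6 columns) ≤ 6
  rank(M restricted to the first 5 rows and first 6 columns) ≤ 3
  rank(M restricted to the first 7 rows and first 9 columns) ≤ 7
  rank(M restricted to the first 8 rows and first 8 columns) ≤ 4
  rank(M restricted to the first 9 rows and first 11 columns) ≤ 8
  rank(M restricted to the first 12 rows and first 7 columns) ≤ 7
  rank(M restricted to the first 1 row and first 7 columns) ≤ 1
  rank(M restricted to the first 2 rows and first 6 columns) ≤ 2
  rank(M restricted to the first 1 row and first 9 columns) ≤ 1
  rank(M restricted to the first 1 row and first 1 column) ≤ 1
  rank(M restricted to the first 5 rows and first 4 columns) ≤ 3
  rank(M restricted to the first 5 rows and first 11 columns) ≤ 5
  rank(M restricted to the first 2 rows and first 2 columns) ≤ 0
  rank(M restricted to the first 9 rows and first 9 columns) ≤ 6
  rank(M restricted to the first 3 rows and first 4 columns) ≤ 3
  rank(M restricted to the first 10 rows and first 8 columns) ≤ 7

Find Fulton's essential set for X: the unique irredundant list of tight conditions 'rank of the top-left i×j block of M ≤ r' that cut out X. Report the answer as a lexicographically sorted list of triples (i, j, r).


Recovering R(i,j) via the rank-extension bound from the 47 conditions:

  0  0  0  0  0  0  0  0  0  0  0  1
  0  0  1  1  1  1  1  1  1  1  1  2
  0  1  2  2  2  2  2  2  2  2  2  3
  1  2  3  3  3  3  3  3  3  3  3  4
  1  2  3  3  3  3  3  3  3  4  4  5
  1  2  3  3  3  3  3  3  4  5  5  6
  1  2  3  3  3  4  4  4  5  6  6  7
  1  2  3  3  3  4  4  4  5  6  7  8
  1  2  3  3  3  4  4  5  6  7  8  9
  1  2  3  3  4  5  5  6  7  8  9  10
  1  2  3  3  4  5  6  7  8  9  10  11
  1  2  3  4  5  6  7  8  9  10  11  12

reading off 1-entries of Δ²R: w = (12, 3, 2, 1, 10, 9, 6, 11, 8, 5, 7, 4).

9 SE-corners of the 36-cell Rothe diagram give Ess(w):

[(1, 11, 0), (2, 2, 0), (3, 1, 0), (5, 9, 3), (6, 8, 3), (8, 8, 4), (9, 5, 3), (9, 7, 4), (11, 4, 3)]


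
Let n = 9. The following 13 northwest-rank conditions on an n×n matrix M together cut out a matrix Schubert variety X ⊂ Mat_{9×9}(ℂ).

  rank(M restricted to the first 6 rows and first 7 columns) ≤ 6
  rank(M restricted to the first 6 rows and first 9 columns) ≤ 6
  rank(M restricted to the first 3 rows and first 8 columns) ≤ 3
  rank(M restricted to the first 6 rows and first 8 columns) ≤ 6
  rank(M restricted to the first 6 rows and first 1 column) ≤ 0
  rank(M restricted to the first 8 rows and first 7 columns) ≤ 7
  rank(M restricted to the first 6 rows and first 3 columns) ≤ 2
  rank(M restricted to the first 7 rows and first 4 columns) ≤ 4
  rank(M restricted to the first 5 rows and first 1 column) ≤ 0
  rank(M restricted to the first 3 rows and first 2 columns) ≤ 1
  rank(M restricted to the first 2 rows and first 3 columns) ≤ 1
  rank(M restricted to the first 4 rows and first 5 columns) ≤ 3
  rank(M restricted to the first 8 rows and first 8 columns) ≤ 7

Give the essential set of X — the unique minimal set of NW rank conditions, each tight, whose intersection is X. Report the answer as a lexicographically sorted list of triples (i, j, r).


Recovering R(i,j) via the rank-extension bound from the 13 conditions:

  row 1: 0 1 1 1 1 1 1 1 1
  row 2: 0 1 1 2 2 2 2 2 2
  row 3: 0 1 2 3 3 3 3 3 3
  row 4: 0 1 2 3 3 4 4 4 4
  row 5: 0 1 2 3 4 5 5 5 5
  row 6: 0 1 2 3 4 5 6 6 6
  row 7: 1 2 3 4 5 6 7 7 7
  row 8: 1 2 3 4 5 6 7 7 8
  row 9: 1 2 3 4 5 6 7 8 9

reading off 1-entries of Δ²R: w = (2, 4, 3, 6, 5, 7, 1, 9, 8).

Rothe diagram D(w) (9 cells), 4 SE-corners (essential conditions):

[(2, 3, 1), (4, 5, 3), (6, 1, 0), (8, 8, 7)]


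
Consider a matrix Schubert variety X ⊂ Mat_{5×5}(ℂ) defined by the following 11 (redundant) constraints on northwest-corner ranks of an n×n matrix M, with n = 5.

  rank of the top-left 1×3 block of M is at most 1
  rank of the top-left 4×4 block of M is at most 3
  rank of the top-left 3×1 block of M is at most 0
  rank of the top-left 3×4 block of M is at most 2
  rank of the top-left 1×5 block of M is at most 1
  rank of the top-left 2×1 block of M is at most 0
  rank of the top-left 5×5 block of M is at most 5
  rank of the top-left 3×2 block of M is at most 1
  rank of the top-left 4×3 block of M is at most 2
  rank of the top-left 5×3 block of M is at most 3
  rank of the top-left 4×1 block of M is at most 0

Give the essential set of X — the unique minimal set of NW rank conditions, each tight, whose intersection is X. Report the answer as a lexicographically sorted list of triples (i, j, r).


Recovering R(i,j) via the rank-extension bound from the 11 conditions:

  0  1  1  1  1
  0  1  2  2  2
  0  1  2  2  3
  0  1  2  3  4
  1  2  3  4  5

so w = (2, 3, 5, 4, 1).

D(w) has 5 cells with 2 SE-corners; essential set:

[(3, 4, 2), (4, 1, 0)]


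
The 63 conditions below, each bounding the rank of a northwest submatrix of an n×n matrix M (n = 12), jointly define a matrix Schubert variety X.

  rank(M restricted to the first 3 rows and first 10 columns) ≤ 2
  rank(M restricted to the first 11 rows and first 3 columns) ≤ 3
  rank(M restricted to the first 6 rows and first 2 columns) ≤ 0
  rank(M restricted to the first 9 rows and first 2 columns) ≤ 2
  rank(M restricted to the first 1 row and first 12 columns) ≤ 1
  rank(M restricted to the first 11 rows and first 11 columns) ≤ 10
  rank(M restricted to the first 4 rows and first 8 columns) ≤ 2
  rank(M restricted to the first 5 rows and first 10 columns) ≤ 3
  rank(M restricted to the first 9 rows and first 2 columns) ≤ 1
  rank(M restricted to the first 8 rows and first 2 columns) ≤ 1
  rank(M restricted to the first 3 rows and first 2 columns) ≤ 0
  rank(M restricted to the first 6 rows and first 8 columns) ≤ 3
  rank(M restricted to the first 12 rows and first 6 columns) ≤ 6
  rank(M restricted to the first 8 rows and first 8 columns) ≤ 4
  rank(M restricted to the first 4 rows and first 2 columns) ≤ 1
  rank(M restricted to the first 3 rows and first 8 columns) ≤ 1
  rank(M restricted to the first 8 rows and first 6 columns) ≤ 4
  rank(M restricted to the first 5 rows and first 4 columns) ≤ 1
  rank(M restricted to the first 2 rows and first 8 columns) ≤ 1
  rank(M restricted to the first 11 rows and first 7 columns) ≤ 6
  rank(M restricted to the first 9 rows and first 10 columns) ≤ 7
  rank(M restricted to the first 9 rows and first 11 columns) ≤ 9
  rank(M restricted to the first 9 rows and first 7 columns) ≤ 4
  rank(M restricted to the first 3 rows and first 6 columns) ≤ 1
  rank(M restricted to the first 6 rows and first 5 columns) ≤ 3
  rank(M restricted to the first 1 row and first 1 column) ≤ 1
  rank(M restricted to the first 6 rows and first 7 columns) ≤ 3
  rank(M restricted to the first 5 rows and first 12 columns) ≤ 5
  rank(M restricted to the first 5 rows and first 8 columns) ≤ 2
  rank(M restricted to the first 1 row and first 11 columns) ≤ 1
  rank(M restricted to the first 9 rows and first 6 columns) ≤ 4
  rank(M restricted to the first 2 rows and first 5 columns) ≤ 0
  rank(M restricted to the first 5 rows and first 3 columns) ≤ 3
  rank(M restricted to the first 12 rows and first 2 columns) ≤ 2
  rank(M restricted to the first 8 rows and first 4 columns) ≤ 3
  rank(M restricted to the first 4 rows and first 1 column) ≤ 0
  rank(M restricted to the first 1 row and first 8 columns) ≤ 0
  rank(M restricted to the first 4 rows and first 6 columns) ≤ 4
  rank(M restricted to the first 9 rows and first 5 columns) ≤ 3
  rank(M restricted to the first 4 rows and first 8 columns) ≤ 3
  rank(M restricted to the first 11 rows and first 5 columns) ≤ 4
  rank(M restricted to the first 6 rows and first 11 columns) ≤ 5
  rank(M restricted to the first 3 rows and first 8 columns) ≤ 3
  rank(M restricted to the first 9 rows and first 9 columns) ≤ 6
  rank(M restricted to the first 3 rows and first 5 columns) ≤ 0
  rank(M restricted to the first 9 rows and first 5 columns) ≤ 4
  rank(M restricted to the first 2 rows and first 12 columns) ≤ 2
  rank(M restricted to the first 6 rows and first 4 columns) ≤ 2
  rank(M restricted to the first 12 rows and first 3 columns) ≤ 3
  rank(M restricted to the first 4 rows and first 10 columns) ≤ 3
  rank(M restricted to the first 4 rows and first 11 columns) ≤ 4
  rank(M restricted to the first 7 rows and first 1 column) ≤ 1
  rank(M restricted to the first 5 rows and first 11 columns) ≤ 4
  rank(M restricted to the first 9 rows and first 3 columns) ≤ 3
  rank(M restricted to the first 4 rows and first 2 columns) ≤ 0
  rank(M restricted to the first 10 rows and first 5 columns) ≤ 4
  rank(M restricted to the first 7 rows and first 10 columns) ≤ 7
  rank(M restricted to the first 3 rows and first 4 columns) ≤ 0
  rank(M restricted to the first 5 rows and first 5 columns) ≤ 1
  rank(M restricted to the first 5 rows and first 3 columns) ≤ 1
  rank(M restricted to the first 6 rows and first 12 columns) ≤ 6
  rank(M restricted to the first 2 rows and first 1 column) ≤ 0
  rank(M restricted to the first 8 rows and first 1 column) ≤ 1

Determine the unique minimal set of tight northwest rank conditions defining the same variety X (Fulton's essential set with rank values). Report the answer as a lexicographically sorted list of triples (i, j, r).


Rank table r_w(12×12) implied by the 63 constraints:

  row 1: 0, 0, 0, 0, 0, 0, 0, 0, 1, 1, 1, 1
  row 2: 0, 0, 0, 0, 0, 1, 1, 1, 2, 2, 2, 2
  row 3: 0, 0, 0, 0, 0, 1, 1, 1, 2, 2, 3, 3
  row 4: 0, 0, 1, 1, 1, 2, 2, 2, 3, 3, 4, 4
  row 5: 0, 0, 1, 1, 1, 2, 2, 2, 3, 3, 4, 5
  row 6: 0, 0, 1, 2, 2, 3, 3, 3, 4, 4, 5, 6
  row 7: 1, 1, 2, 3, 3, 4, 4, 4, 5, 5, 6, 7
  row 8: 1, 1, 2, 3, 3, 4, 4, 4, 5, 6, 7, 8
  row 9: 1, 1, 2, 3, 3, 4, 4, 5, 6, 7, 8, 9
  row 10: 1, 2, 3, 4, 4, 5, 5, 6, 7, 8, 9, 10
  row 11: 1, 2, 3, 4, 4, 5, 6, 7, 8, 9, 10, 11
  row 12: 1, 2, 3, 4, 5, 6, 7, 8, 9, 10, 11, 12

hence w(1..12) = (9, 6, 11, 3, 12, 4, 1, 10, 8, 2, 7, 5).

|D(w)|=40, |Ess(w)|=13:

[(1, 8, 0), (3, 5, 0), (3, 8, 1), (3, 10, 2), (5, 5, 1), (5, 8, 2), (5, 10, 3), (6, 2, 0), (8, 8, 4), (9, 2, 1), (9, 5, 3), (9, 7, 4), (11, 5, 4)]


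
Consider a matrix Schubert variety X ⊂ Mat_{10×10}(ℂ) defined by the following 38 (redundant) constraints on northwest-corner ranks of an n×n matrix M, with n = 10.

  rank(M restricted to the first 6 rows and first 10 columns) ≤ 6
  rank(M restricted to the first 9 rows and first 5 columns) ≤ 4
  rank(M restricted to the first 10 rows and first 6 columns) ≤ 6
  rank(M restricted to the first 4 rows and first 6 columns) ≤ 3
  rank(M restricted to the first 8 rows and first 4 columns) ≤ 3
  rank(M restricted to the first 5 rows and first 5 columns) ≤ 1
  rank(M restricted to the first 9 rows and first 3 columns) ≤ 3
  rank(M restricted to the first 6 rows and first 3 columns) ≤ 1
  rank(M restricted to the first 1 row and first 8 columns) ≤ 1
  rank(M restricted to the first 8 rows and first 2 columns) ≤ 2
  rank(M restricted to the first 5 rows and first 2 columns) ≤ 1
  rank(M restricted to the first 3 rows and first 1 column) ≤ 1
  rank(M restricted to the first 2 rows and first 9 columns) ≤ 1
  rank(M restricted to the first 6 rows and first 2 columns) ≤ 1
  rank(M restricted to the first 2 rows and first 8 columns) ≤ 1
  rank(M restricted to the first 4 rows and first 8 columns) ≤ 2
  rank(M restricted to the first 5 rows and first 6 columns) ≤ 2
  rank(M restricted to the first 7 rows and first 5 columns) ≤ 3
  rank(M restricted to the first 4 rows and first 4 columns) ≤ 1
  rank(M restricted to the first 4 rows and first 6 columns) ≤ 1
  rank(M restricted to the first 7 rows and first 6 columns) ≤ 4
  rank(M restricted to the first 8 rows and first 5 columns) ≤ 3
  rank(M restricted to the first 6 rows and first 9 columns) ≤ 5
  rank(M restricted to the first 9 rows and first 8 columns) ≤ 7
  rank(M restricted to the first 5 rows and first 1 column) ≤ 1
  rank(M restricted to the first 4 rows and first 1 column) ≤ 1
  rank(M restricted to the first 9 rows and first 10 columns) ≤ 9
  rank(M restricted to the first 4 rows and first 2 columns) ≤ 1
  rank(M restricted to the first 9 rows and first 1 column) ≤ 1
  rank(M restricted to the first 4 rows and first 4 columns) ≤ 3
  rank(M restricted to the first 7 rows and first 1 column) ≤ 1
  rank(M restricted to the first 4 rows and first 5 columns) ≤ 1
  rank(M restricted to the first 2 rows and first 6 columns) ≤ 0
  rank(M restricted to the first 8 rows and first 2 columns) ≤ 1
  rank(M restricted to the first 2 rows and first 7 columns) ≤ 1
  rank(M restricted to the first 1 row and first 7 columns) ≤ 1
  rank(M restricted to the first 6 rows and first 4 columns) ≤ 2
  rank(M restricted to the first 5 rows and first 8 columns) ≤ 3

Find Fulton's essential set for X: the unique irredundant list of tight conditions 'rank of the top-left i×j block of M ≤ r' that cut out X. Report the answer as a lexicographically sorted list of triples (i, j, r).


The tightest implied rank at each (i,j), from the 38 conditions:

  R[1]: 0 | 0 | 0 | 0 | 0 | 0 | 1 | 1 | 1 | 1
  R[2]: 0 | 0 | 0 | 0 | 0 | 0 | 1 | 1 | 1 | 2
  R[3]: 1 | 1 | 1 | 1 | 1 | 1 | 2 | 2 | 2 | 3
  R[4]: 1 | 1 | 1 | 1 | 1 | 1 | 2 | 2 | 3 | 4
  R[5]: 1 | 1 | 1 | 1 | 1 | 2 | 3 | 3 | 4 | 5
  R[6]: 1 | 1 | 1 | 2 | 2 | 3 | 4 | 4 | 5 | 6
  R[7]: 1 | 1 | 2 | 3 | 3 | 4 | 5 | 5 | 6 | 7
  R[8]: 1 | 1 | 2 | 3 | 3 | 4 | 5 | 6 | 7 | 8
  R[9]: 1 | 2 | 3 | 4 | 4 | 5 | 6 | 7 | 8 | 9
  R[10]: 1 | 2 | 3 | 4 | 5 | 6 | 7 | 8 | 9 | 10

giving w = (7, 10, 1, 9, 6, 4, 3, 8, 2, 5) via Δ²R.

ℓ(w)=29; the 8 essential cells (i,j,r):

[(2, 6, 0), (2, 9, 1), (4, 6, 1), (4, 8, 2), (5, 5, 1), (6, 3, 1), (8, 2, 1), (8, 5, 3)]


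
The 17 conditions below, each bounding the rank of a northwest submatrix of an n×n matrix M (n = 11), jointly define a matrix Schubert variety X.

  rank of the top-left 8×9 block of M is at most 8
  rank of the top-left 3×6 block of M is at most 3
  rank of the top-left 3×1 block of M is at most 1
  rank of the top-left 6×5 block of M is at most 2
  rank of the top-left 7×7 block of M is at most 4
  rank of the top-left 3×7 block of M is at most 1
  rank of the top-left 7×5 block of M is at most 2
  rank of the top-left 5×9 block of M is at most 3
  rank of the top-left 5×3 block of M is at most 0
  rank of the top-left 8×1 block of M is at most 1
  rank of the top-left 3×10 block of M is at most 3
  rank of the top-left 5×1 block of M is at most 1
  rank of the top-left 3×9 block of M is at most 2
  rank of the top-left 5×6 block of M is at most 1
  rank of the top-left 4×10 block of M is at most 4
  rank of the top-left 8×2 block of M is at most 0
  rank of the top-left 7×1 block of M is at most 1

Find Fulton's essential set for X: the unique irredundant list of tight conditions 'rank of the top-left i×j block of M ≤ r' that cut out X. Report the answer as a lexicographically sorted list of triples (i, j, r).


The tightest implied rank at each (i,j), from the 17 conditions:

  R[1]: 0 | 0 | 0 | 1 | 1 | 1 | 1 | 1 | 1 | 1 | 1
  R[2]: 0 | 0 | 0 | 1 | 1 | 1 | 1 | 2 | 2 | 2 | 2
  R[3]: 0 | 0 | 0 | 1 | 1 | 1 | 1 | 2 | 2 | 3 | 3
  R[4]: 0 | 0 | 0 | 1 | 1 | 1 | 2 | 3 | 3 | 4 | 4
  R[5]: 0 | 0 | 0 | 1 | 1 | 1 | 2 | 3 | 3 | 4 | 5
  R[6]: 0 | 0 | 1 | 2 | 2 | 2 | 3 | 4 | 4 | 5 | 6
  R[7]: 0 | 0 | 1 | 2 | 2 | 3 | 4 | 5 | 5 | 6 | 7
  R[8]: 0 | 0 | 1 | 2 | 3 | 4 | 5 | 6 | 6 | 7 | 8
  R[9]: 1 | 1 | 2 | 3 | 4 | 5 | 6 | 7 | 7 | 8 | 9
  R[10]: 1 | 2 | 3 | 4 | 5 | 6 | 7 | 8 | 8 | 9 | 10
  R[11]: 1 | 2 | 3 | 4 | 5 | 6 | 7 | 8 | 9 | 10 | 11

hence w(1..11) = (4, 8, 10, 7, 11, 3, 6, 5, 1, 2, 9).

7 SE-corners of the 34-cell Rothe diagram give Ess(w):

[(3, 7, 1), (3, 9, 2), (5, 3, 0), (5, 6, 1), (5, 9, 3), (7, 5, 2), (8, 2, 0)]


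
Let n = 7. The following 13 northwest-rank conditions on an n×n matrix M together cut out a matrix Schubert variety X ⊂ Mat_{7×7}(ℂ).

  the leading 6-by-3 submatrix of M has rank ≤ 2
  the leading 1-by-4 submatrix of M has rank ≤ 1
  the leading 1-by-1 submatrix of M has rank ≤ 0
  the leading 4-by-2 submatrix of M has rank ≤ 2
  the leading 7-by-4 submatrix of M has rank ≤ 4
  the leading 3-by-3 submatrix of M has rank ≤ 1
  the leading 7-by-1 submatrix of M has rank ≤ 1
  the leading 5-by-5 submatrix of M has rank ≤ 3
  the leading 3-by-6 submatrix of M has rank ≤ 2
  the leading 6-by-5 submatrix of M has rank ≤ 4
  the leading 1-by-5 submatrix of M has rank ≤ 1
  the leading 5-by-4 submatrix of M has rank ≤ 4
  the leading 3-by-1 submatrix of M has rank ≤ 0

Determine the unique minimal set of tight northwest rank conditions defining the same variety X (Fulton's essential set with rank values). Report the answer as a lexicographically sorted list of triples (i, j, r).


Recovering R(i,j) via the rank-extension bound from the 13 conditions:

  R[1]: 0, 1, 1, 1, 1, 1, 1
  R[2]: 0, 1, 1, 2, 2, 2, 2
  R[3]: 0, 1, 1, 2, 2, 2, 3
  R[4]: 1, 2, 2, 3, 3, 3, 4
  R[5]: 1, 2, 2, 3, 3, 4, 5
  R[6]: 1, 2, 2, 3, 4, 5, 6
  R[7]: 1, 2, 3, 4, 5, 6, 7

giving w = (2, 4, 7, 1, 6, 5, 3) via Δ²R.

Fulton essential set (5 of the 10 Rothe cells):

[(3, 1, 0), (3, 3, 1), (3, 6, 2), (5, 5, 3), (6, 3, 2)]


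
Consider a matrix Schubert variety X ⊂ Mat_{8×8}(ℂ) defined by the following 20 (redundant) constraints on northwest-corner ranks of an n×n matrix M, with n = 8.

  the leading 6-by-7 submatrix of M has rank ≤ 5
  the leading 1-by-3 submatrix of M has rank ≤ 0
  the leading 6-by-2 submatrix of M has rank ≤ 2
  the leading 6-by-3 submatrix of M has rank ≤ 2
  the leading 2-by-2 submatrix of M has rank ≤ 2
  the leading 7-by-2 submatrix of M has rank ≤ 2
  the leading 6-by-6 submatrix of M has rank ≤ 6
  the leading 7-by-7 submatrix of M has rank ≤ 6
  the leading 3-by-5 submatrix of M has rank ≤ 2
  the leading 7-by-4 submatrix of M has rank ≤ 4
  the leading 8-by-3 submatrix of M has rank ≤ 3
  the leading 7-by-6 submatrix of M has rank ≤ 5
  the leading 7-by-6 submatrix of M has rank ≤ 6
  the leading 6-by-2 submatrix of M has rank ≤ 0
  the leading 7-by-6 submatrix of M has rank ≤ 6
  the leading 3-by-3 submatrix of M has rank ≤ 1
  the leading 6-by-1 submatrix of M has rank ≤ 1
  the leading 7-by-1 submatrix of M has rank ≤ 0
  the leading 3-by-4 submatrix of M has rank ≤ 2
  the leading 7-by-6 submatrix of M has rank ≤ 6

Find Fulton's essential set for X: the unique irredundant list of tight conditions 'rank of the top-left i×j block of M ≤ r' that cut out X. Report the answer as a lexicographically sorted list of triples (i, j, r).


Reconstructing r_w from the 20 given conditions:

  i=1: 0 | 0 | 0 | 1 | 1 | 1 | 1 | 1
  i=2: 0 | 0 | 1 | 2 | 2 | 2 | 2 | 2
  i=3: 0 | 0 | 1 | 2 | 2 | 3 | 3 | 3
  i=4: 0 | 0 | 1 | 2 | 3 | 4 | 4 | 4
  i=5: 0 | 0 | 1 | 2 | 3 | 4 | 5 | 5
  i=6: 0 | 0 | 1 | 2 | 3 | 4 | 5 | 6
  i=7: 0 | 1 | 2 | 3 | 4 | 5 | 6 | 7
  i=8: 1 | 2 | 3 | 4 | 5 | 6 | 7 | 8

giving w = (4, 3, 6, 5, 7, 8, 2, 1) via Δ²R.

ℓ(w)=15; the 4 essential cells (i,j,r):

[(1, 3, 0), (3, 5, 2), (6, 2, 0), (7, 1, 0)]


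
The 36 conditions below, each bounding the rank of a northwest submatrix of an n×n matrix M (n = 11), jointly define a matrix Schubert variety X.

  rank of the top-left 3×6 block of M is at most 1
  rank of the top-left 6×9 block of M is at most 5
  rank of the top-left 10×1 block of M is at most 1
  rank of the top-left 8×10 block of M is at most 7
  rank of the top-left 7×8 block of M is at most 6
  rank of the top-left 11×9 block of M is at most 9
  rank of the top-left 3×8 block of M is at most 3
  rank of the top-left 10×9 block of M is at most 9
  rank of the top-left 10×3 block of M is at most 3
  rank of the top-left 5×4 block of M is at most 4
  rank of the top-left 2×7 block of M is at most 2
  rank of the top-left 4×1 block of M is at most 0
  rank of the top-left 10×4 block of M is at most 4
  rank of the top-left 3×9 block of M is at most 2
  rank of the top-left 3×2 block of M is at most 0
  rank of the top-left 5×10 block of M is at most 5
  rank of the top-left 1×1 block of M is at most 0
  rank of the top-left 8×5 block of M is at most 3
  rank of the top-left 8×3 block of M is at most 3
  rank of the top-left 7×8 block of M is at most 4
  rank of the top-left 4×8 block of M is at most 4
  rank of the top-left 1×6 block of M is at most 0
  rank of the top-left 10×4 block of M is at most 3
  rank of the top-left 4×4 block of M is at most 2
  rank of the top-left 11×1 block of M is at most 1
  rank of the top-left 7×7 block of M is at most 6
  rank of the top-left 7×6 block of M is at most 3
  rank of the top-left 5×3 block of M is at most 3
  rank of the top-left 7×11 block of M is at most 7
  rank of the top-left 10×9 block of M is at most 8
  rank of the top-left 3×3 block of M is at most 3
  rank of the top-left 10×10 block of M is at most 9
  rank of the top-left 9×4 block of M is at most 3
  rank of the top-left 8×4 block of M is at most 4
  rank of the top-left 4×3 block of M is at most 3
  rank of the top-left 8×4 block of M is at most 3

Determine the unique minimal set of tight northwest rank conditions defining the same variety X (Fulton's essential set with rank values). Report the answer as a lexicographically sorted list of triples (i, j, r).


Computing R[i][j] = min implied NW-rank bound (n=11, 36 conditions):

  i=1: 0, 0, 0, 0, 0, 0, 1, 1, 1, 1, 1
  i=2: 0, 0, 1, 1, 1, 1, 2, 2, 2, 2, 2
  i=3: 0, 0, 1, 1, 1, 1, 2, 2, 2, 3, 3
  i=4: 0, 1, 2, 2, 2, 2, 3, 3, 3, 4, 4
  i=5: 1, 2, 3, 3, 3, 3, 4, 4, 4, 5, 5
  i=6: 1, 2, 3, 3, 3, 3, 4, 4, 5, 6, 6
  i=7: 1, 2, 3, 3, 3, 3, 4, 4, 5, 6, 7
  i=8: 1, 2, 3, 3, 3, 4, 5, 5, 6, 7, 8
  i=9: 1, 2, 3, 3, 4, 5, 6, 6, 7, 8, 9
  i=10: 1, 2, 3, 3, 4, 5, 6, 7, 8, 9, 10
  i=11: 1, 2, 3, 4, 5, 6, 7, 8, 9, 10, 11

giving w = (7, 3, 10, 2, 1, 9, 11, 6, 5, 8, 4) via Δ²R.

9 SE-corners of the 28-cell Rothe diagram give Ess(w):

[(1, 6, 0), (3, 2, 0), (3, 6, 1), (3, 9, 2), (4, 1, 0), (7, 6, 3), (7, 8, 4), (8, 5, 3), (10, 4, 3)]
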